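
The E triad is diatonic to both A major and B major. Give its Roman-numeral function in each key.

V in A major; IV in B major

The scale of A major is A B C♯ D E F♯ G♯; E is degree 5, and the triad built there (E-G♯-B) is major, so it is V.
The scale of B major is B C♯ D♯ E F♯ G♯ A♯; E is degree 4, and the triad built there (E-G♯-B) is major, so it is IV.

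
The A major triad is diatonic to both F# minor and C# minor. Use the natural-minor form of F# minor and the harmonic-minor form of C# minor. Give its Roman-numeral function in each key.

III in F# minor; VI in C# minor

The scale of F# minor (natural minor) is F# G# A B C# D E; A is degree 3, and the triad built there (A-C#-E) is major, so it is III.
The scale of C# minor (harmonic minor) is C# D# E F# G# A B#; A is degree 6, and the triad built there (A-C#-E) is major, so it is VI.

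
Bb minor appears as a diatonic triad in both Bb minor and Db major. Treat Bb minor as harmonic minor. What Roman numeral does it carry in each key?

The scale of Bb minor (harmonic minor) is Bb C Db Eb F Gb A; Bb is degree 1, and the triad built there (Bb-Db-F) is minor, so it is i.
The scale of Db major is Db Eb F Gb Ab Bb C; Bb is degree 6, and the triad built there (Bb-Db-F) is minor, so it is vi.

i in Bb minor; vi in Db major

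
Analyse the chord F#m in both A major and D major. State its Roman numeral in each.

The scale of A major is A B C# D E F# G#; F# is degree 6, and the triad built there (F#-A-C#) is minor, so it is vi.
The scale of D major is D E F# G A B C#; F# is degree 3, and the triad built there (F#-A-C#) is minor, so it is iii.

vi in A major; iii in D major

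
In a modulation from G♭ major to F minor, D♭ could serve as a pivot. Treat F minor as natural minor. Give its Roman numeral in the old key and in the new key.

V in G♭ major; VI in F minor

The scale of G♭ major is G♭ A♭ B♭ C♭ D♭ E♭ F; D♭ is degree 5, and the triad built there (D♭-F-A♭) is major, so it is V.
The scale of F minor (natural minor) is F G A♭ B♭ C D♭ E♭; D♭ is degree 6, and the triad built there (D♭-F-A♭) is major, so it is VI.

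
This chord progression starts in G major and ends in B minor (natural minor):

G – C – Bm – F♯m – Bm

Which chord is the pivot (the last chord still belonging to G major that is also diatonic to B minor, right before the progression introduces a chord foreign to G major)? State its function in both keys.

Chords diatonic to G major: G, Am, Bm, C, D, Em, F♯dim.
Reading the progression, the first chord not in that set is F♯m, so the modulation leaves G major there.
The chord immediately before F♯m is Bm, which is diatonic to both keys: iii in G major and i in B minor.

Bm — iii in G major, i in B minor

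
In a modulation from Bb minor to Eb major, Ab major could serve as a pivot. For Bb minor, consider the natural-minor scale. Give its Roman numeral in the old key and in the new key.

The scale of Bb minor (natural minor) is Bb C Db Eb F Gb Ab; Ab is degree 7, and the triad built there (Ab-C-Eb) is major, so it is VII.
The scale of Eb major is Eb F G Ab Bb C D; Ab is degree 4, and the triad built there (Ab-C-Eb) is major, so it is IV.

VII in Bb minor; IV in Eb major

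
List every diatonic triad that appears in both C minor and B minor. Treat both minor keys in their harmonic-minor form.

G

Triads in C minor (harmonic minor): Cm (i), Ddim (ii°), Ebaug (III+), Fm (iv), G (V), Ab (VI), Bdim (vii°).
Triads in B minor (harmonic minor): Bm (i), C#dim (ii°), Daug (III+), Em (iv), F# (V), G (VI), A#dim (vii°).
Shared triads with their functions: G (V in C minor, VI in B minor).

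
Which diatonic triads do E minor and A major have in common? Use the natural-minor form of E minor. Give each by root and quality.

Triads in E minor (natural minor): Em (i), F#dim (ii°), G (III), Am (iv), Bm (v), C (VI), D (VII).
Triads in A major: A (I), Bm (ii), C#m (iii), D (IV), E (V), F#m (vi), G#dim (vii°).
Shared triads with their functions: Bm (v in E minor, ii in A major); D (VII in E minor, IV in A major).

Bm, D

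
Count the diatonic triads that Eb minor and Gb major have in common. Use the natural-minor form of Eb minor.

7

Diatonic triads of Eb minor (natural minor): Eb minor (i), F diminished (ii°), Gb major (III), Ab minor (iv), Bb minor (v), Cb major (VI), Db major (VII).
Diatonic triads of Gb major: Gb major (I), Ab minor (ii), Bb minor (iii), Cb major (IV), Db major (V), Eb minor (vi), F diminished (vii°).
Matching root and quality in both lists: Eb minor, F diminished, Gb major, Ab minor, Bb minor, Cb major, Db major.
That gives 7 common triads.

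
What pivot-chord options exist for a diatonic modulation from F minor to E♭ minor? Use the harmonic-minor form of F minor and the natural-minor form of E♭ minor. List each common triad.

B♭m, D♭

Triads in F minor (harmonic minor): Fm (i), Gdim (ii°), A♭aug (III+), B♭m (iv), C (V), D♭ (VI), Edim (vii°).
Triads in E♭ minor (natural minor): E♭m (i), Fdim (ii°), G♭ (III), A♭m (iv), B♭m (v), C♭ (VI), D♭ (VII).
Shared triads with their functions: B♭m (iv in F minor, v in E♭ minor); D♭ (VI in F minor, VII in E♭ minor).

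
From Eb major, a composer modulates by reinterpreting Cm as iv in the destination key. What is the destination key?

G minor

The numeral iv denotes a minor triad on scale degree 4. With C on degree 4, the tonic of the new key is G.
Degree 4 carries a minor triad in minor keys, so the destination is G minor.
Check: the diatonic triads of G minor (natural minor) are Gm (i), Adim (ii°), Bb (III), Cm (iv), Dm (v), Eb (VI), F (VII) — Cm is indeed iv.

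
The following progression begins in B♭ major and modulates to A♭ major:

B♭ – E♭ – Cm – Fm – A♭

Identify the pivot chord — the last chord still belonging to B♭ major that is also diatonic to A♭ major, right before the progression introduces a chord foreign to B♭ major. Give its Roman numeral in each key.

Chords diatonic to B♭ major: B♭, Cm, Dm, E♭, F, Gm, Adim.
Reading the progression, the first chord not in that set is Fm, so the modulation leaves B♭ major there.
The chord immediately before Fm is Cm, which is diatonic to both keys: ii in B♭ major and iii in A♭ major.

Cm — ii in B♭ major, iii in A♭ major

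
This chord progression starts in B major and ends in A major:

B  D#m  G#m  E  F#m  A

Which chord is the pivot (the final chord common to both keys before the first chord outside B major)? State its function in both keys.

Chords diatonic to B major: B, C#m, D#m, E, F#, G#m, A#dim.
Reading the progression, the first chord not in that set is F#m, so the modulation leaves B major there.
The chord immediately before F#m is E, which is diatonic to both keys: IV in B major and V in A major.

E — IV in B major, V in A major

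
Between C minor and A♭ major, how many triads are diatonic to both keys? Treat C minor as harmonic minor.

3

Diatonic triads of C minor (harmonic minor): Cm (i), Ddim (ii°), E♭aug (III+), Fm (iv), G (V), A♭ (VI), Bdim (vii°).
Diatonic triads of A♭ major: A♭ (I), B♭m (ii), Cm (iii), D♭ (IV), E♭ (V), Fm (vi), Gdim (vii°).
Matching root and quality in both lists: Cm, Fm, A♭.
That gives 3 common triads.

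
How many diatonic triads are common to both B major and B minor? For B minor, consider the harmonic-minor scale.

Diatonic triads of B major: B (I), C♯m (ii), D♯m (iii), E (IV), F♯ (V), G♯m (vi), A♯dim (vii°).
Diatonic triads of B minor (harmonic minor): Bm (i), C♯dim (ii°), Daug (III+), Em (iv), F♯ (V), G (VI), A♯dim (vii°).
Matching root and quality in both lists: F♯, A♯dim.
That gives 2 common triads.

2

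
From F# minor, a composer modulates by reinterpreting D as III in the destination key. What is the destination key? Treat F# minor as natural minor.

B minor

The numeral III denotes a major triad on scale degree 3. With D on degree 3, the tonic of the new key is B.
Degree 3 carries a major triad in natural-minor keys, so the destination is B minor.
Check: the diatonic triads of B minor (natural minor) are Bm (i), C#dim (ii°), D (III), Em (iv), F#m (v), G (VI), A (VII) — D is indeed III.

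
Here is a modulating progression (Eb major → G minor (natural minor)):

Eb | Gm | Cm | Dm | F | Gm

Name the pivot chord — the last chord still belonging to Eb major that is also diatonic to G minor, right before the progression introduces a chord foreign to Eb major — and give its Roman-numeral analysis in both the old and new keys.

Cm — vi in Eb major, iv in G minor

Chords diatonic to Eb major: Eb, Fm, Gm, Ab, Bb, Cm, Ddim.
Reading the progression, the first chord not in that set is Dm, so the modulation leaves Eb major there.
The chord immediately before Dm is Cm, which is diatonic to both keys: vi in Eb major and iv in G minor.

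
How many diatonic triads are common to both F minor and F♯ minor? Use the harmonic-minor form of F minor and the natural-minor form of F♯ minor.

Diatonic triads of F minor (harmonic minor): Fm (i), Gdim (ii°), A♭aug (III+), B♭m (iv), C (V), D♭ (VI), Edim (vii°).
Diatonic triads of F♯ minor (natural minor): F♯m (i), G♯dim (ii°), A (III), Bm (iv), C♯m (v), D (VI), E (VII).
No triad has the same root and quality in both keys.

0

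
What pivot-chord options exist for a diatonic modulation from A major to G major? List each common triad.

Bm, D

Triads in A major: A major (I), B minor (ii), C♯ minor (iii), D major (IV), E major (V), F♯ minor (vi), G♯ diminished (vii°).
Triads in G major: G major (I), A minor (ii), B minor (iii), C major (IV), D major (V), E minor (vi), F♯ diminished (vii°).
Shared triads with their functions: B minor (ii in A major, iii in G major); D major (IV in A major, V in G major).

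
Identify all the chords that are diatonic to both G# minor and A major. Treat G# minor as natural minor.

C#m, E

Triads in G# minor (natural minor): G#m (i), A#dim (ii°), B (III), C#m (iv), D#m (v), E (VI), F# (VII).
Triads in A major: A (I), Bm (ii), C#m (iii), D (IV), E (V), F#m (vi), G#dim (vii°).
Shared triads with their functions: C#m (iv in G# minor, iii in A major); E (VI in G# minor, V in A major).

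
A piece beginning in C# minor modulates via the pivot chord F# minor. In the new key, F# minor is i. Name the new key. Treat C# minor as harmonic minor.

The numeral i denotes a minor triad on scale degree 1. With F# on degree 1, the tonic of the new key is F#.
Degree 1 carries a minor triad in minor keys, so the destination is F# minor.
Check: the diatonic triads of F# minor (natural minor) are F#m (i), G#dim (ii°), A (III), Bm (iv), C#m (v), D (VI), E (VII) — F# minor is indeed i.

F# minor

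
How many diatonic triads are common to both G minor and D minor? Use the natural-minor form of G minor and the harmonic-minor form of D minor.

3

Diatonic triads of G minor (natural minor): Gm (i), Adim (ii°), Bb (III), Cm (iv), Dm (v), Eb (VI), F (VII).
Diatonic triads of D minor (harmonic minor): Dm (i), Edim (ii°), Faug (III+), Gm (iv), A (V), Bb (VI), C#dim (vii°).
Matching root and quality in both lists: Gm, Bb, Dm.
That gives 3 common triads.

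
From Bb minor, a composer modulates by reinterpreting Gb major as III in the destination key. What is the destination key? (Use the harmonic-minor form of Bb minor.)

Eb minor

The numeral III denotes a major triad on scale degree 3. With Gb on degree 3, the tonic of the new key is Eb.
Degree 3 carries a major triad in natural-minor keys, so the destination is Eb minor.
Check: the diatonic triads of Eb minor (natural minor) are Ebm (i), Fdim (ii°), Gb (III), Abm (iv), Bbm (v), Cb (VI), Db (VII) — Gb major is indeed III.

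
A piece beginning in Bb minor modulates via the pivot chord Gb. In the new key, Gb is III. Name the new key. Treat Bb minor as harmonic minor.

Eb minor

The numeral III denotes a major triad on scale degree 3. With Gb on degree 3, the tonic of the new key is Eb.
Degree 3 carries a major triad in natural-minor keys, so the destination is Eb minor.
Check: the diatonic triads of Eb minor (natural minor) are Ebm (i), Fdim (ii°), Gb (III), Abm (iv), Bbm (v), Cb (VI), Db (VII) — Gb is indeed III.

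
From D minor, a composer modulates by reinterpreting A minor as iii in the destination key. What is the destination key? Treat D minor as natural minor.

F major

The numeral iii denotes a minor triad on scale degree 3. With A on degree 3, the tonic of the new key is F.
Degree 3 carries a minor triad in major keys, so the destination is F major.
Check: the diatonic triads of F major are F (I), Gm (ii), Am (iii), Bb (IV), C (V), Dm (vi), Edim (vii°) — A minor is indeed iii.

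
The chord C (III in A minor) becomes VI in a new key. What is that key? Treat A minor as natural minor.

E minor

The numeral VI denotes a major triad on scale degree 6. With C on degree 6, the tonic of the new key is E.
Degree 6 carries a major triad in minor keys, so the destination is E minor.
Check: the diatonic triads of E minor (natural minor) are Em (i), F#dim (ii°), G (III), Am (iv), Bm (v), C (VI), D (VII) — C is indeed VI.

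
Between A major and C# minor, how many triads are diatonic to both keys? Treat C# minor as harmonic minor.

Diatonic triads of A major: A major (I), B minor (ii), C# minor (iii), D major (IV), E major (V), F# minor (vi), G# diminished (vii°).
Diatonic triads of C# minor (harmonic minor): C# minor (i), D# diminished (ii°), E augmented (III+), F# minor (iv), G# major (V), A major (VI), B# diminished (vii°).
Matching root and quality in both lists: A major, C# minor, F# minor.
That gives 3 common triads.

3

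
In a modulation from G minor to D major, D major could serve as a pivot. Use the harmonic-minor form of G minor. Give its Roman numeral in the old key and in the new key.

The scale of G minor (harmonic minor) is G A Bb C D Eb F#; D is degree 5, and the triad built there (D-F#-A) is major, so it is V.
The scale of D major is D E F# G A B C#; D is degree 1, and the triad built there (D-F#-A) is major, so it is I.

V in G minor; I in D major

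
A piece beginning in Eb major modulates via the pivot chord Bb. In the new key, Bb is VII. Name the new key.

C minor

The numeral VII denotes a major triad on scale degree 7. With Bb on degree 7, the tonic of the new key is C.
Degree 7 carries a major triad in natural-minor keys, so the destination is C minor.
Check: the diatonic triads of C minor (natural minor) are Cm (i), Ddim (ii°), Eb (III), Fm (iv), Gm (v), Ab (VI), Bb (VII) — Bb is indeed VII.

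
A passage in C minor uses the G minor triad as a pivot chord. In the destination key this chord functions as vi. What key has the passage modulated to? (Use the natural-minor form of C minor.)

B♭ major

The numeral vi denotes a minor triad on scale degree 6. With G on degree 6, the tonic of the new key is B♭.
Degree 6 carries a minor triad in major keys, so the destination is B♭ major.
Check: the diatonic triads of B♭ major are B♭ (I), Cm (ii), Dm (iii), E♭ (IV), F (V), Gm (vi), Adim (vii°) — G minor is indeed vi.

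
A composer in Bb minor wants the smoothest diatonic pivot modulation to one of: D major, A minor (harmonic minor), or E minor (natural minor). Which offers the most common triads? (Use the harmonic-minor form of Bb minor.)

A minor

Triads of Bb minor (harmonic minor): Bb minor (i), C diminished (ii°), Db augmented (III+), Eb minor (iv), F major (V), Gb major (VI), A diminished (vii°).
D major shares 0: none.
A minor (harmonic minor) shares 1: F.
E minor (natural minor) shares 0: none.
The most common triads (1) are shared with A minor.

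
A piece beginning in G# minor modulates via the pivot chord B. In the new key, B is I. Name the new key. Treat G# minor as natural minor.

B major

The numeral I denotes a major triad on scale degree 1. With B on degree 1, the tonic of the new key is B.
Degree 1 carries a major triad in major keys, so the destination is B major.
Check: the diatonic triads of B major are B (I), C#m (ii), D#m (iii), E (IV), F# (V), G#m (vi), A#dim (vii°) — B is indeed I.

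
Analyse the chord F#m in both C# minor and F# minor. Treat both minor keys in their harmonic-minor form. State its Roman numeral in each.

The scale of C# minor (harmonic minor) is C# D# E F# G# A B#; F# is degree 4, and the triad built there (F#-A-C#) is minor, so it is iv.
The scale of F# minor (harmonic minor) is F# G# A B C# D E#; F# is degree 1, and the triad built there (F#-A-C#) is minor, so it is i.

iv in C# minor; i in F# minor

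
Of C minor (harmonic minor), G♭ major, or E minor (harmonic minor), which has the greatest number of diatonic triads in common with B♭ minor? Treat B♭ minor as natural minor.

G♭ major

Triads of B♭ minor (natural minor): B♭m (i), Cdim (ii°), D♭ (III), E♭m (iv), Fm (v), G♭ (VI), A♭ (VII).
C minor (harmonic minor) shares 2: Fm, A♭.
G♭ major shares 4: B♭m, D♭, E♭m, G♭.
E minor (harmonic minor) shares 0: none.
The most common triads (4) are shared with G♭ major.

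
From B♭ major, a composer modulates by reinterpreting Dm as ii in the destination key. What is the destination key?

The numeral ii denotes a minor triad on scale degree 2. With D on degree 2, the tonic of the new key is C.
Degree 2 carries a minor triad in major keys, so the destination is C major.
Check: the diatonic triads of C major are C (I), Dm (ii), Em (iii), F (IV), G (V), Am (vi), Bdim (vii°) — Dm is indeed ii.

C major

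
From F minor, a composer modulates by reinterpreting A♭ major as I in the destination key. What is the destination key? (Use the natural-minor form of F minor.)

The numeral I denotes a major triad on scale degree 1. With A♭ on degree 1, the tonic of the new key is A♭.
Degree 1 carries a major triad in major keys, so the destination is A♭ major.
Check: the diatonic triads of A♭ major are A♭ (I), B♭m (ii), Cm (iii), D♭ (IV), E♭ (V), Fm (vi), Gdim (vii°) — A♭ major is indeed I.

A♭ major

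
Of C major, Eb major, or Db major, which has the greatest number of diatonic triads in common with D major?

Triads of D major: D major (I), E minor (ii), F# minor (iii), G major (IV), A major (V), B minor (vi), C# diminished (vii°).
C major shares 2: Em, G.
Eb major shares 0: none.
Db major shares 0: none.
The most common triads (2) are shared with C major.

C major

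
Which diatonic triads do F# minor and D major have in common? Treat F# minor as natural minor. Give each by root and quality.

F#m, A, Bm, D

Triads in F# minor (natural minor): F#m (i), G#dim (ii°), A (III), Bm (iv), C#m (v), D (VI), E (VII).
Triads in D major: D (I), Em (ii), F#m (iii), G (IV), A (V), Bm (vi), C#dim (vii°).
Shared triads with their functions: F#m (i in F# minor, iii in D major); A (III in F# minor, V in D major); Bm (iv in F# minor, vi in D major); D (VI in F# minor, I in D major).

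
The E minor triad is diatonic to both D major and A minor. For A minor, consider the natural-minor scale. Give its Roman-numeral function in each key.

ii in D major; v in A minor

The scale of D major is D E F# G A B C#; E is degree 2, and the triad built there (E-G-B) is minor, so it is ii.
The scale of A minor (natural minor) is A B C D E F G; E is degree 5, and the triad built there (E-G-B) is minor, so it is v.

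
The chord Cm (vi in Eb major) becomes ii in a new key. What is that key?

The numeral ii denotes a minor triad on scale degree 2. With C on degree 2, the tonic of the new key is Bb.
Degree 2 carries a minor triad in major keys, so the destination is Bb major.
Check: the diatonic triads of Bb major are Bb (I), Cm (ii), Dm (iii), Eb (IV), F (V), Gm (vi), Adim (vii°) — Cm is indeed ii.

Bb major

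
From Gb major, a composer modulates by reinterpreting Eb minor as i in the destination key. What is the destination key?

The numeral i denotes a minor triad on scale degree 1. With Eb on degree 1, the tonic of the new key is Eb.
Degree 1 carries a minor triad in minor keys, so the destination is Eb minor.
Check: the diatonic triads of Eb minor (natural minor) are Ebm (i), Fdim (ii°), Gb (III), Abm (iv), Bbm (v), Cb (VI), Db (VII) — Eb minor is indeed i.

Eb minor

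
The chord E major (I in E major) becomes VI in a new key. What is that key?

The numeral VI denotes a major triad on scale degree 6. With E on degree 6, the tonic of the new key is G#.
Degree 6 carries a major triad in minor keys, so the destination is G# minor.
Check: the diatonic triads of G# minor (natural minor) are G#m (i), A#dim (ii°), B (III), C#m (iv), D#m (v), E (VI), F# (VII) — E major is indeed VI.

G# minor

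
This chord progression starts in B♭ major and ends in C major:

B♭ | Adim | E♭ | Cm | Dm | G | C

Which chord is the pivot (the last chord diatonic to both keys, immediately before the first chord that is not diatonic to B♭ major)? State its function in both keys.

Dm — iii in B♭ major, ii in C major

Chords diatonic to B♭ major: B♭, Cm, Dm, E♭, F, Gm, Adim.
Reading the progression, the first chord not in that set is G, so the modulation leaves B♭ major there.
The chord immediately before G is Dm, which is diatonic to both keys: iii in B♭ major and ii in C major.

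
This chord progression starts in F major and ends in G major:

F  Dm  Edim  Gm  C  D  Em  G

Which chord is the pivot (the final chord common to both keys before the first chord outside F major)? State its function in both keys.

C — V in F major, IV in G major

Chords diatonic to F major: F, Gm, Am, Bb, C, Dm, Edim.
Reading the progression, the first chord not in that set is D, so the modulation leaves F major there.
The chord immediately before D is C, which is diatonic to both keys: V in F major and IV in G major.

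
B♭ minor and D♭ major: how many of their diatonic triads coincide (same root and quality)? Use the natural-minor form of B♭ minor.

Diatonic triads of B♭ minor (natural minor): B♭m (i), Cdim (ii°), D♭ (III), E♭m (iv), Fm (v), G♭ (VI), A♭ (VII).
Diatonic triads of D♭ major: D♭ (I), E♭m (ii), Fm (iii), G♭ (IV), A♭ (V), B♭m (vi), Cdim (vii°).
Matching root and quality in both lists: B♭m, Cdim, D♭, E♭m, Fm, G♭, A♭.
That gives 7 common triads.

7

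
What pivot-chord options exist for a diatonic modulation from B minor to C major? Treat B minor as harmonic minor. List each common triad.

Em, G

Triads in B minor (harmonic minor): B minor (i), C# diminished (ii°), D augmented (III+), E minor (iv), F# major (V), G major (VI), A# diminished (vii°).
Triads in C major: C major (I), D minor (ii), E minor (iii), F major (IV), G major (V), A minor (vi), B diminished (vii°).
Shared triads with their functions: E minor (iv in B minor, iii in C major); G major (VI in B minor, V in C major).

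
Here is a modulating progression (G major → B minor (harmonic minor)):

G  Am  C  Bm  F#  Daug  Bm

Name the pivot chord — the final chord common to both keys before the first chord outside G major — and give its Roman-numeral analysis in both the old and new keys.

Chords diatonic to G major: G, Am, Bm, C, D, Em, F#dim.
Reading the progression, the first chord not in that set is F#, so the modulation leaves G major there.
The chord immediately before F# is Bm, which is diatonic to both keys: iii in G major and i in B minor.

Bm — iii in G major, i in B minor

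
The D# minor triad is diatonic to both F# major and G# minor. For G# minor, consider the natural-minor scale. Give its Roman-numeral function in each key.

vi in F# major; v in G# minor

The scale of F# major is F# G# A# B C# D# E#; D# is degree 6, and the triad built there (D#-F#-A#) is minor, so it is vi.
The scale of G# minor (natural minor) is G# A# B C# D# E F#; D# is degree 5, and the triad built there (D#-F#-A#) is minor, so it is v.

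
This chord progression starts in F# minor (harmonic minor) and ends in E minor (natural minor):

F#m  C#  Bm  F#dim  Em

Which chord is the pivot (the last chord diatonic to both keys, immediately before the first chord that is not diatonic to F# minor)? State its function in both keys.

Chords diatonic to F# minor: F#m, G#dim, Aaug, Bm, C#, D, E#dim.
Reading the progression, the first chord not in that set is F#dim, so the modulation leaves F# minor there.
The chord immediately before F#dim is Bm, which is diatonic to both keys: iv in F# minor and v in E minor.

Bm — iv in F# minor, v in E minor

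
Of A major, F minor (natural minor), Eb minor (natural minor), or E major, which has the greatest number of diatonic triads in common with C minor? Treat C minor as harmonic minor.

Triads of C minor (harmonic minor): C minor (i), D diminished (ii°), Eb augmented (III+), F minor (iv), G major (V), Ab major (VI), B diminished (vii°).
A major shares 0: none.
F minor (natural minor) shares 3: Cm, Fm, Ab.
Eb minor (natural minor) shares 0: none.
E major shares 0: none.
The most common triads (3) are shared with F minor.

F minor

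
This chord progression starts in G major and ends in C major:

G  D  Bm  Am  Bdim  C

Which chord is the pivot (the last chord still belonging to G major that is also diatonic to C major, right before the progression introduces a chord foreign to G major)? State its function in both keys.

Chords diatonic to G major: G, Am, Bm, C, D, Em, F#dim.
Reading the progression, the first chord not in that set is Bdim, so the modulation leaves G major there.
The chord immediately before Bdim is Am, which is diatonic to both keys: ii in G major and vi in C major.

Am — ii in G major, vi in C major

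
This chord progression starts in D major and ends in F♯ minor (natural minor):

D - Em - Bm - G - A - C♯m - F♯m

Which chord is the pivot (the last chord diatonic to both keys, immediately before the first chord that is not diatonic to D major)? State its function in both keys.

A — V in D major, III in F♯ minor

Chords diatonic to D major: D, Em, F♯m, G, A, Bm, C♯dim.
Reading the progression, the first chord not in that set is C♯m, so the modulation leaves D major there.
The chord immediately before C♯m is A, which is diatonic to both keys: V in D major and III in F♯ minor.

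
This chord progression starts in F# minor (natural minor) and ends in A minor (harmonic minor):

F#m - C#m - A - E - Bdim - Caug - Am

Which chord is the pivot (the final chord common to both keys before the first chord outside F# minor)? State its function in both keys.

E — VII in F# minor, V in A minor

Chords diatonic to F# minor: F#m, G#dim, A, Bm, C#m, D, E.
Reading the progression, the first chord not in that set is Bdim, so the modulation leaves F# minor there.
The chord immediately before Bdim is E, which is diatonic to both keys: VII in F# minor and V in A minor.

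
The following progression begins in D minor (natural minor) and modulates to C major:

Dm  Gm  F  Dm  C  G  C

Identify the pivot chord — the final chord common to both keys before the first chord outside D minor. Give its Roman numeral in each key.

C — VII in D minor, I in C major

Chords diatonic to D minor: Dm, Edim, F, Gm, Am, B♭, C.
Reading the progression, the first chord not in that set is G, so the modulation leaves D minor there.
The chord immediately before G is C, which is diatonic to both keys: VII in D minor and I in C major.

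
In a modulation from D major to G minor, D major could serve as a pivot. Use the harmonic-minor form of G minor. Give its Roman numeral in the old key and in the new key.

I in D major; V in G minor

The scale of D major is D E F# G A B C#; D is degree 1, and the triad built there (D-F#-A) is major, so it is I.
The scale of G minor (harmonic minor) is G A Bb C D Eb F#; D is degree 5, and the triad built there (D-F#-A) is major, so it is V.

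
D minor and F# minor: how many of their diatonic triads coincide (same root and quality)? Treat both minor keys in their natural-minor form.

0

Diatonic triads of D minor (natural minor): Dm (i), Edim (ii°), F (III), Gm (iv), Am (v), Bb (VI), C (VII).
Diatonic triads of F# minor (natural minor): F#m (i), G#dim (ii°), A (III), Bm (iv), C#m (v), D (VI), E (VII).
No triad has the same root and quality in both keys.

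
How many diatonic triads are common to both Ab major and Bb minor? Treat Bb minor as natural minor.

Diatonic triads of Ab major: Ab (I), Bbm (ii), Cm (iii), Db (IV), Eb (V), Fm (vi), Gdim (vii°).
Diatonic triads of Bb minor (natural minor): Bbm (i), Cdim (ii°), Db (III), Ebm (iv), Fm (v), Gb (VI), Ab (VII).
Matching root and quality in both lists: Ab, Bbm, Db, Fm.
That gives 4 common triads.

4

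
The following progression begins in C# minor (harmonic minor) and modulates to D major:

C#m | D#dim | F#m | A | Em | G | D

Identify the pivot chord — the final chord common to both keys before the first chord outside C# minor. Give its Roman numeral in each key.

A — VI in C# minor, V in D major

Chords diatonic to C# minor: C#m, D#dim, Eaug, F#m, G#, A, B#dim.
Reading the progression, the first chord not in that set is Em, so the modulation leaves C# minor there.
The chord immediately before Em is A, which is diatonic to both keys: VI in C# minor and V in D major.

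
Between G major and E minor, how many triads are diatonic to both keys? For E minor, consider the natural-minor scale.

Diatonic triads of G major: G major (I), A minor (ii), B minor (iii), C major (IV), D major (V), E minor (vi), F♯ diminished (vii°).
Diatonic triads of E minor (natural minor): E minor (i), F♯ diminished (ii°), G major (III), A minor (iv), B minor (v), C major (VI), D major (VII).
Matching root and quality in both lists: G major, A minor, B minor, C major, D major, E minor, F♯ diminished.
That gives 7 common triads.

7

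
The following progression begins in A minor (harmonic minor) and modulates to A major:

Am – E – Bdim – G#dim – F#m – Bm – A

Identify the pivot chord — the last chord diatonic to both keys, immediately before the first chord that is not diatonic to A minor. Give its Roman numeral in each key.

Chords diatonic to A minor: Am, Bdim, Caug, Dm, E, F, G#dim.
Reading the progression, the first chord not in that set is F#m, so the modulation leaves A minor there.
The chord immediately before F#m is G#dim, which is diatonic to both keys: vii° in A minor and vii° in A major.

G#dim — vii° in A minor, vii° in A major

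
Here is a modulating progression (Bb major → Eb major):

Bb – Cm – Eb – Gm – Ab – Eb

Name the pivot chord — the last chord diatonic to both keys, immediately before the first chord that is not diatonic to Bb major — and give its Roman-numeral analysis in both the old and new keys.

Gm — vi in Bb major, iii in Eb major

Chords diatonic to Bb major: Bb, Cm, Dm, Eb, F, Gm, Adim.
Reading the progression, the first chord not in that set is Ab, so the modulation leaves Bb major there.
The chord immediately before Ab is Gm, which is diatonic to both keys: vi in Bb major and iii in Eb major.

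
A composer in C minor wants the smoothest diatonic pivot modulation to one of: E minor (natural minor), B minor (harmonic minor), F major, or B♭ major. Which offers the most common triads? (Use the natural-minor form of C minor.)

Triads of C minor (natural minor): C minor (i), D diminished (ii°), E♭ major (III), F minor (iv), G minor (v), A♭ major (VI), B♭ major (VII).
E minor (natural minor) shares 0: none.
B minor (harmonic minor) shares 0: none.
F major shares 2: Gm, B♭.
B♭ major shares 4: Cm, E♭, Gm, B♭.
The most common triads (4) are shared with B♭ major.

B♭ major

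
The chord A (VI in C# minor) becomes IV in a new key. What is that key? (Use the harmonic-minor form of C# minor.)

E major

The numeral IV denotes a major triad on scale degree 4. With A on degree 4, the tonic of the new key is E.
Degree 4 carries a major triad in major keys, so the destination is E major.
Check: the diatonic triads of E major are E (I), F#m (ii), G#m (iii), A (IV), B (V), C#m (vi), D#dim (vii°) — A is indeed IV.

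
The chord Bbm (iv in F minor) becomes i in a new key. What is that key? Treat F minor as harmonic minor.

Bb minor

The numeral i denotes a minor triad on scale degree 1. With Bb on degree 1, the tonic of the new key is Bb.
Degree 1 carries a minor triad in minor keys, so the destination is Bb minor.
Check: the diatonic triads of Bb minor (natural minor) are Bbm (i), Cdim (ii°), Db (III), Ebm (iv), Fm (v), Gb (VI), Ab (VII) — Bbm is indeed i.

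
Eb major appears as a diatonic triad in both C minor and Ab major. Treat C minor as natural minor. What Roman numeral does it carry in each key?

The scale of C minor (natural minor) is C D Eb F G Ab Bb; Eb is degree 3, and the triad built there (Eb-G-Bb) is major, so it is III.
The scale of Ab major is Ab Bb C Db Eb F G; Eb is degree 5, and the triad built there (Eb-G-Bb) is major, so it is V.

III in C minor; V in Ab major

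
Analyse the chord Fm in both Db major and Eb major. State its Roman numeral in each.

The scale of Db major is Db Eb F Gb Ab Bb C; F is degree 3, and the triad built there (F-Ab-C) is minor, so it is iii.
The scale of Eb major is Eb F G Ab Bb C D; F is degree 2, and the triad built there (F-Ab-C) is minor, so it is ii.

iii in Db major; ii in Eb major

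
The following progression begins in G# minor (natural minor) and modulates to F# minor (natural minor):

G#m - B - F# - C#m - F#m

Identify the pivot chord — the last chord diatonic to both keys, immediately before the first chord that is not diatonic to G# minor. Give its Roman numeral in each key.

C#m — iv in G# minor, v in F# minor

Chords diatonic to G# minor: G#m, A#dim, B, C#m, D#m, E, F#.
Reading the progression, the first chord not in that set is F#m, so the modulation leaves G# minor there.
The chord immediately before F#m is C#m, which is diatonic to both keys: iv in G# minor and v in F# minor.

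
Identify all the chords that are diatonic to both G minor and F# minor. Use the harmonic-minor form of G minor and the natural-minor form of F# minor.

Triads in G minor (harmonic minor): Gm (i), Adim (ii°), Bbaug (III+), Cm (iv), D (V), Eb (VI), F#dim (vii°).
Triads in F# minor (natural minor): F#m (i), G#dim (ii°), A (III), Bm (iv), C#m (v), D (VI), E (VII).
Shared triads with their functions: D (V in G minor, VI in F# minor).

D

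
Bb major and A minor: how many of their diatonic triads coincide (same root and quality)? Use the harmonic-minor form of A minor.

2

Diatonic triads of Bb major: Bb (I), Cm (ii), Dm (iii), Eb (IV), F (V), Gm (vi), Adim (vii°).
Diatonic triads of A minor (harmonic minor): Am (i), Bdim (ii°), Caug (III+), Dm (iv), E (V), F (VI), G#dim (vii°).
Matching root and quality in both lists: Dm, F.
That gives 2 common triads.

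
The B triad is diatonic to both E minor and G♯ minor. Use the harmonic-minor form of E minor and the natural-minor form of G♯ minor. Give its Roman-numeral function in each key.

The scale of E minor (harmonic minor) is E F♯ G A B C D♯; B is degree 5, and the triad built there (B-D♯-F♯) is major, so it is V.
The scale of G♯ minor (natural minor) is G♯ A♯ B C♯ D♯ E F♯; B is degree 3, and the triad built there (B-D♯-F♯) is major, so it is III.

V in E minor; III in G♯ minor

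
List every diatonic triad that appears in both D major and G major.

D, Em, G, Bm

Triads in D major: D (I), Em (ii), F#m (iii), G (IV), A (V), Bm (vi), C#dim (vii°).
Triads in G major: G (I), Am (ii), Bm (iii), C (IV), D (V), Em (vi), F#dim (vii°).
Shared triads with their functions: D (I in D major, V in G major); Em (ii in D major, vi in G major); G (IV in D major, I in G major); Bm (vi in D major, iii in G major).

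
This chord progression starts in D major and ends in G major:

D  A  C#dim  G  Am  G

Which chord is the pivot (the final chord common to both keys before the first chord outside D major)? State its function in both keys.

Chords diatonic to D major: D, Em, F#m, G, A, Bm, C#dim.
Reading the progression, the first chord not in that set is Am, so the modulation leaves D major there.
The chord immediately before Am is G, which is diatonic to both keys: IV in D major and I in G major.

G — IV in D major, I in G major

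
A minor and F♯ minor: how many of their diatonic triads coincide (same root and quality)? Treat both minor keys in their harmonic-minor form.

1

Diatonic triads of A minor (harmonic minor): A minor (i), B diminished (ii°), C augmented (III+), D minor (iv), E major (V), F major (VI), G♯ diminished (vii°).
Diatonic triads of F♯ minor (harmonic minor): F♯ minor (i), G♯ diminished (ii°), A augmented (III+), B minor (iv), C♯ major (V), D major (VI), E♯ diminished (vii°).
Matching root and quality in both lists: G♯ diminished.
That gives 1 common triad.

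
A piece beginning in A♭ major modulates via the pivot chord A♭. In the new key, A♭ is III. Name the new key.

The numeral III denotes a major triad on scale degree 3. With A♭ on degree 3, the tonic of the new key is F.
Degree 3 carries a major triad in natural-minor keys, so the destination is F minor.
Check: the diatonic triads of F minor (natural minor) are Fm (i), Gdim (ii°), A♭ (III), B♭m (iv), Cm (v), D♭ (VI), E♭ (VII) — A♭ is indeed III.

F minor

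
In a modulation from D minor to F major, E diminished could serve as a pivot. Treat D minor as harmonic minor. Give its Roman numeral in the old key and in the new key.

The scale of D minor (harmonic minor) is D E F G A Bb C#; E is degree 2, and the triad built there (E-G-Bb) is diminished, so it is ii°.
The scale of F major is F G A Bb C D E; E is degree 7, and the triad built there (E-G-Bb) is diminished, so it is vii°.

ii° in D minor; vii° in F major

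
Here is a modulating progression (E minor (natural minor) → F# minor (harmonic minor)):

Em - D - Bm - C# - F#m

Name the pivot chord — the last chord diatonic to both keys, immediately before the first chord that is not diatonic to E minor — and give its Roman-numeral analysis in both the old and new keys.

Chords diatonic to E minor: Em, F#dim, G, Am, Bm, C, D.
Reading the progression, the first chord not in that set is C#, so the modulation leaves E minor there.
The chord immediately before C# is Bm, which is diatonic to both keys: v in E minor and iv in F# minor.

Bm — v in E minor, iv in F# minor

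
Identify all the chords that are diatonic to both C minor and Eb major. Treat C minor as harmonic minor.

Triads in C minor (harmonic minor): Cm (i), Ddim (ii°), Ebaug (III+), Fm (iv), G (V), Ab (VI), Bdim (vii°).
Triads in Eb major: Eb (I), Fm (ii), Gm (iii), Ab (IV), Bb (V), Cm (vi), Ddim (vii°).
Shared triads with their functions: Cm (i in C minor, vi in Eb major); Ddim (ii° in C minor, vii° in Eb major); Fm (iv in C minor, ii in Eb major); Ab (VI in C minor, IV in Eb major).

Cm, Ddim, Fm, Ab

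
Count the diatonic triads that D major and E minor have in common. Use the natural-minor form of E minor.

4

Diatonic triads of D major: D (I), Em (ii), F#m (iii), G (IV), A (V), Bm (vi), C#dim (vii°).
Diatonic triads of E minor (natural minor): Em (i), F#dim (ii°), G (III), Am (iv), Bm (v), C (VI), D (VII).
Matching root and quality in both lists: D, Em, G, Bm.
That gives 4 common triads.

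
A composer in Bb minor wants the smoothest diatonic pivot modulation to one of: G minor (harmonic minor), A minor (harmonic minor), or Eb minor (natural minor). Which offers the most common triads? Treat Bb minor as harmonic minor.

Eb minor

Triads of Bb minor (harmonic minor): Bb minor (i), C diminished (ii°), Db augmented (III+), Eb minor (iv), F major (V), Gb major (VI), A diminished (vii°).
G minor (harmonic minor) shares 1: Adim.
A minor (harmonic minor) shares 1: F.
Eb minor (natural minor) shares 3: Bbm, Ebm, Gb.
The most common triads (3) are shared with Eb minor.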